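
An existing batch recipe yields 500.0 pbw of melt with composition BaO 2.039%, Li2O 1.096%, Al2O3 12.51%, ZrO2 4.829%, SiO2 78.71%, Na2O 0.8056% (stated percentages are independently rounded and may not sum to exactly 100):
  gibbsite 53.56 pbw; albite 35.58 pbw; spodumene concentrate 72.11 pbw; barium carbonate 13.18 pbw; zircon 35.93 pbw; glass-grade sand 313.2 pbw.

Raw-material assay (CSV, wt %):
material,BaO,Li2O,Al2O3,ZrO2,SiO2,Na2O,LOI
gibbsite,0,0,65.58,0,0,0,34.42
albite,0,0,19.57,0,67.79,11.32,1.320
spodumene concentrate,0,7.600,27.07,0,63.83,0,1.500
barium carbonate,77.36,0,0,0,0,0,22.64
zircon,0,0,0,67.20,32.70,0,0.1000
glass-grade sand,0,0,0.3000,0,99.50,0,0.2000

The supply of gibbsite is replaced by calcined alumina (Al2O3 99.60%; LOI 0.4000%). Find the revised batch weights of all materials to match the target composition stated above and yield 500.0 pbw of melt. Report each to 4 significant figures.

Exact precision is maintained at every stage. Mid-chain values appear (rounded to 4 significant figures) within the worked lines; a single rounding finalizes every reported result; all derived quantities (the six compositions, LOI, net glass mass, the yield, the totals) are re-derived in full precision starting from the weights on 500.0 pbw of glass, as given in the problem or the answer.
Oxide-by-oxide targets in 500.0 pbw melt:
  BaO: 2.039% × 500.0 = 10.20 pbw
  Li2O: 1.096% × 500.0 = 5.480 pbw
  Al2O3: 12.51% × 500.0 = 62.55 pbw
  ZrO2: 4.829% × 500.0 = 24.14 pbw
  SiO2: 78.71% × 500.0 = 393.6 pbw
  Na2O: 0.8056% × 500.0 = 4.028 pbw
Balance tally, oxide-wise, per the reported batch figures, at the basis given (sums match the target masses up to rounding of the answer):
  BaO: 13.18·0.7736 = 10.20 pbw (target 10.20 pbw)
  Li2O: 72.11·0.07600 = 5.480 pbw (target 5.480 pbw)
  Al2O3: 35.27·0.9960 + 35.58·0.1957 + 72.11·0.2707 + 313.2·0.003000 = 62.55 pbw (target 62.55 pbw)
  ZrO2: 35.93·0.6720 = 24.14 pbw (target 24.14 pbw)
  SiO2: 35.58·0.6779 + 72.11·0.6383 + 35.93·0.3270 + 313.2·0.9950 = 393.5 pbw (target 393.6 pbw)
  Na2O: 35.58·0.1132 = 4.028 pbw (target 4.028 pbw)
Mass balance on the glass: the batch minus its LOI: 499.9 pbw (summing oxide targets gives 499.9 pbw; the stated basis being 500.0 pbw — differing by rounding only).
Summing the batch: Σ batch = 505.3 pbw; the LOI term Σ batch·LOI equals 5.339 pbw; yield: glass divided by total = 98.94%.

Revised batch per 500.0 pbw melt:
  calcined alumina: 35.27 pbw
  albite: 35.58 pbw
  spodumene concentrate: 72.11 pbw
  barium carbonate: 13.18 pbw
  zircon: 35.93 pbw
  glass-grade sand: 313.2 pbw
Total batch = 505.3 pbw; LOI loss = 5.339 pbw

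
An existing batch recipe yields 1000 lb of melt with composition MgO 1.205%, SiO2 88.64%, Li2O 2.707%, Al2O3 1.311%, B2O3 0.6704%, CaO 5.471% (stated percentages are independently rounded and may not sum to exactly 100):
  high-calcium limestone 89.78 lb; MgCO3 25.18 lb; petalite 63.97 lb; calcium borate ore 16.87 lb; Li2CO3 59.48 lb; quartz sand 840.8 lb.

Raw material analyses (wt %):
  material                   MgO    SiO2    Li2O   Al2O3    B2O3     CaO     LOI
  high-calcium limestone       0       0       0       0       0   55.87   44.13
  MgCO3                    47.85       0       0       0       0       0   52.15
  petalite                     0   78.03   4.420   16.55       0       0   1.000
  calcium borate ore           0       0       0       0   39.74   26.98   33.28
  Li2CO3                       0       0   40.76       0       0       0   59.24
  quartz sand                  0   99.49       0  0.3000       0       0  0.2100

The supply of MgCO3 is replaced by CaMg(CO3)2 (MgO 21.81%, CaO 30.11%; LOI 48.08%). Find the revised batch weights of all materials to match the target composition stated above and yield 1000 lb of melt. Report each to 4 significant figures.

Revised batch per 1000 lb melt:
  high-calcium limestone: 60.00 lb
  CaMg(CO3)2: 55.25 lb
  petalite: 63.97 lb
  calcium borate ore: 16.87 lb
  Li2CO3: 59.48 lb
  quartz sand: 840.8 lb
Total batch = 1096 lb; LOI loss = 96.30 lb

The intermediate values are rounded to 4 significant figures wherever printed; all arithmetic holds full precision at each step — each reported figure sees exactly one rounding. The derived quantities, which include the yield, ignition loss, six oxide percentages, the totals, glass mass, are rebuilt in exact precision, exactly as printed in question or answer, from the batch weights on 1000 lb of glass.
Oxide mass targets, per 1000 lb melt:
  MgO: 1.205% × 1000 = 12.05 lb
  SiO2: 88.64% × 1000 = 886.4 lb
  Li2O: 2.707% × 1000 = 27.07 lb
  Al2O3: 1.311% × 1000 = 13.11 lb
  B2O3: 0.6704% × 1000 = 6.704 lb
  CaO: 5.471% × 1000 = 54.71 lb
Oxide-by-oxide audit applying the batch weights above, relative to the basis at hand (target by target, the sums agree inside rounding margins):
  MgO: 55.25·0.2181 = 12.05 lb (target 12.05 lb)
  SiO2: 63.97·0.7803 + 840.8·0.9949 = 886.4 lb (target 886.4 lb)
  Li2O: 63.97·0.04420 + 59.48·0.4076 = 27.07 lb (target 27.07 lb)
  Al2O3: 63.97·0.1655 + 840.8·0.003000 = 13.11 lb (target 13.11 lb)
  B2O3: 16.87·0.3974 = 6.704 lb (target 6.704 lb)
  CaO: 60.00·0.5587 + 55.25·0.3011 + 16.87·0.2698 = 54.71 lb (target 54.71 lb)
Glass-mass bookkeeping: batch total minus LOI = 1000 lb (oxide target masses add up to 1000 lb; against the stated basis, 1000 lb — deltas are rounding alone).
Summing the batch: Σ batch = 1096 lb; loss to ignition Σ batch·LOI = 96.30 lb; as yield: glass ÷ batch → 91.22%.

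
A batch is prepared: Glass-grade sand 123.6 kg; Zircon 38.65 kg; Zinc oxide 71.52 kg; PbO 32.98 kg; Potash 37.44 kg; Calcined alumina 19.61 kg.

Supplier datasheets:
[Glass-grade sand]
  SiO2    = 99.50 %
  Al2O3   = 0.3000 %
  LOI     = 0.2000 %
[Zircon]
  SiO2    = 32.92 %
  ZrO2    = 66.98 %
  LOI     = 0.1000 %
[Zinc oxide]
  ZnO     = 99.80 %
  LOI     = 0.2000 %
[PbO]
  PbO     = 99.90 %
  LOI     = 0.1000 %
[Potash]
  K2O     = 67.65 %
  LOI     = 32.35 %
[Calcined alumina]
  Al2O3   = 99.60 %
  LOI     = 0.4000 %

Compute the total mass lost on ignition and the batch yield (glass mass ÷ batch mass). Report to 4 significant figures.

LOI loss = 12.65 kg; glass = 311.1 kg; yield = 96.09%

The whole derivation maintains full float precision all the way through. Working values are displayed, with 4-significant-digit rounding, at each printed step. Every reported value receives exactly one rounding — all derived quantities, which include the yield, the totals, the six compositions, LOI, glass mass, are re-derived at exact precision, exactly as printed in problem or answer, from the batch weights at 311.1 kg of glass.
Per-material ignition loss:
  Glass-grade sand: 123.6 × 0.002000 = 0.2472 kg
  Zircon: 38.65 × 0.001000 = 0.03865 kg
  Zinc oxide: 71.52 × 0.002000 = 0.1430 kg
  PbO: 32.98 × 0.001000 = 0.03298 kg
  Potash: 37.44 × 0.3235 = 12.11 kg
  Calcined alumina: 19.61 × 0.004000 = 0.07844 kg
Total LOI = 12.65 kg
Glass = batch − LOI = 323.8 − 12.65 = 311.1 kg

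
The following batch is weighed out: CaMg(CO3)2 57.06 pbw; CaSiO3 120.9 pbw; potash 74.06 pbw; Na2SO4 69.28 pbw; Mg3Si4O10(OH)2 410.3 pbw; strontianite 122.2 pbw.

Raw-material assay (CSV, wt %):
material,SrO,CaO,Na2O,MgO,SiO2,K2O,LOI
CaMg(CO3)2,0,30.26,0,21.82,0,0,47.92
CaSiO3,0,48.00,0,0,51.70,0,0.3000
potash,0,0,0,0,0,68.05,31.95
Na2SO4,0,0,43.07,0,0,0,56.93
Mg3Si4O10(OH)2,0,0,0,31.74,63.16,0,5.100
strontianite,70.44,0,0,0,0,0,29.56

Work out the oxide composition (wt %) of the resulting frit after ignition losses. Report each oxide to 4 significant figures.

Values along the way are shown, with 4-significant-digit rounding, alongside each step — all arithmetic carries full precision all the way through; each reported value undergoes a single rounding; the derived quantities are recomputed in full precision (yield, totals, LOI, glass mass, the six compositions) starting from the weights for 705.9 pbw of glass precisely as stated by the problem or the answer.
Per-oxide mass from batch:
  SrO: 122.2·0.7044 = 86.08 pbw
  CaO: 57.06·0.3026 + 120.9·0.4800 = 75.30 pbw
  Na2O: 69.28·0.4307 = 29.84 pbw
  MgO: 57.06·0.2182 + 410.3·0.3174 = 142.7 pbw
  SiO2: 120.9·0.5170 + 410.3·0.6316 = 321.7 pbw
  K2O: 74.06·0.6805 = 50.40 pbw
LOI: 57.06·0.4792 + 120.9·0.003000 + 74.06·0.3195 + 69.28·0.5693 + 410.3·0.05100 + 122.2·0.2956 = 147.9 pbw
batch − LOI leaves glass = 853.8 − 147.9 = 705.9 pbw (consistent with Σ oxide mass)
percent share: oxide ÷ glass, ×100

Glass mass = 705.9 pbw (batch 853.8 − LOI 147.9).
Composition: SrO 12.19%, CaO 10.67%, Na2O 4.227%, MgO 20.21%, SiO2 45.56%, K2O 7.139%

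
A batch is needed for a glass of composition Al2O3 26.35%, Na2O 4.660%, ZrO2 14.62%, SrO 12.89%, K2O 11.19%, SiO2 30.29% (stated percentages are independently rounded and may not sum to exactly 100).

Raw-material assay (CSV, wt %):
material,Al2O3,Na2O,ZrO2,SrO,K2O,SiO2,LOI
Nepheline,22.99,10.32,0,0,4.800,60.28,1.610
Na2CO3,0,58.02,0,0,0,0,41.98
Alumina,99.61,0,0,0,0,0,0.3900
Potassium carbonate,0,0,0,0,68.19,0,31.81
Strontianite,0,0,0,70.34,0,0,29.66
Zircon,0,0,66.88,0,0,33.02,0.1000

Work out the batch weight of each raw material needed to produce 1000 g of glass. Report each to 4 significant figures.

Batch per 1000 g glass:
  Nepheline: 382.7 g
  Na2CO3: 12.24 g
  Alumina: 176.2 g
  Potassium carbonate: 137.2 g
  Strontianite: 183.3 g
  Zircon: 218.6 g
Total batch = 1110 g; LOI loss = 110.2 g; yield = 90.07%

Mid-chain values are displayed (rounded to four significant digits) across the worked steps; each numeric step holds exact precision at every stage. Each reported value is rounded once only; the derived quantities (six oxide percentages, glass mass, LOI, the totals, yield) are recomputed using the weight values per 1000 g of glass in full precision, as they appear in the question or the answer.
Per-oxide target masses for 1000 g glass:
  Al2O3: 26.35% × 1000 = 263.5 g
  Na2O: 4.660% × 1000 = 46.60 g
  ZrO2: 14.62% × 1000 = 146.2 g
  SrO: 12.89% × 1000 = 128.9 g
  K2O: 11.19% × 1000 = 111.9 g
  SiO2: 30.29% × 1000 = 302.9 g
Balance tally, oxide-wise, applying the batch weights above, against the basis in use (oxide sums agree with the targets within answer rounding):
  Al2O3: 382.7·0.2299 + 176.2·0.9961 = 263.5 g (target 263.5 g)
  Na2O: 382.7·0.1032 + 12.24·0.5802 = 46.60 g (target 46.60 g)
  ZrO2: 218.6·0.6688 = 146.2 g (target 146.2 g)
  SrO: 183.3·0.7034 = 128.9 g (target 128.9 g)
  K2O: 382.7·0.04800 + 137.2·0.6819 = 111.9 g (target 111.9 g)
  SiO2: 382.7·0.6028 + 218.6·0.3302 = 302.9 g (target 302.9 g)
Auditing the glass mass value: Σ batch − LOI loss = 1000 g (per-oxide target masses sum to 1000 g; stated basis 1000 g — rounding explains the deltas).
Whole-batch sum: Σ batch = 1110 g; the LOI term Σ batch·LOI equals 110.2 g; yield, glass over the total, = 90.07%.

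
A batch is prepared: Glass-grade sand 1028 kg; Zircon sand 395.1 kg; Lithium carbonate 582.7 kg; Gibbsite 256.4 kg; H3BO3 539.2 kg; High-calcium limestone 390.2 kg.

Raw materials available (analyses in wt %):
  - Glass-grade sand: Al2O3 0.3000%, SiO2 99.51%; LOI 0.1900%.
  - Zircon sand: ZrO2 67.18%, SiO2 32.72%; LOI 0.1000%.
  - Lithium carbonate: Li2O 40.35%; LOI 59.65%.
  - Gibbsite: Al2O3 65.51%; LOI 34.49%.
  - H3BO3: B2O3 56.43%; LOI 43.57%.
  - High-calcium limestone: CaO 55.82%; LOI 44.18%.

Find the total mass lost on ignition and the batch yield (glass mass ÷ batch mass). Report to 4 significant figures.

The working math runs at full precision end to end; mid-chain values are shown (rounded to 4 significant digits) on the page; every reported number is rounded only once; derived quantities, including ignition loss, the totals, glass mass, the yield, six oxide percentages, are re-derived starting from the weights on 2346 kg of glass at exact precision as written in problem or answer.
Loss on ignition, line by line:
  Glass-grade sand: 1028 × 0.001900 = 1.953 kg
  Zircon sand: 395.1 × 0.001000 = 0.3951 kg
  Lithium carbonate: 582.7 × 0.5965 = 347.6 kg
  Gibbsite: 256.4 × 0.3449 = 88.43 kg
  H3BO3: 539.2 × 0.4357 = 234.9 kg
  High-calcium limestone: 390.2 × 0.4418 = 172.4 kg
Total LOI = 845.7 kg
Glass = batch − LOI = 3192 − 845.7 = 2346 kg

LOI loss = 845.7 kg; glass = 2346 kg; yield = 73.50%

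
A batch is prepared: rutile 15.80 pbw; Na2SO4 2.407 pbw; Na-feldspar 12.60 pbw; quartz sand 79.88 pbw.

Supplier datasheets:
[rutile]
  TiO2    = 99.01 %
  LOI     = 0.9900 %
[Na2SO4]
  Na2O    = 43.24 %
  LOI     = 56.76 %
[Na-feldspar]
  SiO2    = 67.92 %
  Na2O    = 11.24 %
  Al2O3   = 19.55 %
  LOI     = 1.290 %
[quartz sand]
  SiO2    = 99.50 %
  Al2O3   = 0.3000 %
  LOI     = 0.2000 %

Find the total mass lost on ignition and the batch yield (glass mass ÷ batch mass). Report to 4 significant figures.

LOI loss = 1.845 pbw; glass = 108.8 pbw; yield = 98.33%

Every computation maintains full float precision in every operation — mid-chain values are shown, rounded to 4 significant digits, when written out; each reported result sees exactly one rounding; the derived quantities (glass mass, totals, yield, LOI, the four compositions) are rebuilt in full float precision from the batch weights per 108.8 pbw of glass, exactly as printed in the problem or answer text.
Material-by-material LOI:
  rutile: 15.80 × 0.009900 = 0.1564 pbw
  Na2SO4: 2.407 × 0.5676 = 1.366 pbw
  Na-feldspar: 12.60 × 0.01290 = 0.1625 pbw
  quartz sand: 79.88 × 0.002000 = 0.1598 pbw
Total LOI = 1.845 pbw
Glass = batch − LOI = 110.7 − 1.845 = 108.8 pbw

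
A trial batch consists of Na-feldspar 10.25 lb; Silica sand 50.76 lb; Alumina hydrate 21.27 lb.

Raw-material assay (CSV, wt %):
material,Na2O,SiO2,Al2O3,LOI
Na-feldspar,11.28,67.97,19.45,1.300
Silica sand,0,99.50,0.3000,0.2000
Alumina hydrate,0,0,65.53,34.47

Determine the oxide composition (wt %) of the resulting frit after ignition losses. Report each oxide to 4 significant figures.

Working values are shown (rounded to 4 significant figures) alongside each step. The working math runs at full float precision at each step; every reported result is rounded once only — the derived quantities, which include ignition loss, the totals, three oxide percentages, yield, net glass mass, are re-derived in full precision, precisely as stated by either problem or answer, using the weight values on 74.71 lb of glass.
Mass of each oxide from the mix:
  Na2O: 10.25·0.1128 = 1.156 lb
  SiO2: 10.25·0.6797 + 50.76·0.9950 = 57.47 lb
  Al2O3: 10.25·0.1945 + 50.76·0.003000 + 21.27·0.6553 = 16.08 lb
LOI: 10.25·0.01300 + 50.76·0.002000 + 21.27·0.3447 = 7.567 lb
Glass = total batch minus LOI = 82.28 − 7.567 = 74.71 lb (consistent with Σ oxide mass)
percent share: oxide ÷ glass, ×100

Glass mass = 74.71 lb (batch 82.28 − LOI 7.567).
Composition: Na2O 1.548%, SiO2 76.92%, Al2O3 21.53%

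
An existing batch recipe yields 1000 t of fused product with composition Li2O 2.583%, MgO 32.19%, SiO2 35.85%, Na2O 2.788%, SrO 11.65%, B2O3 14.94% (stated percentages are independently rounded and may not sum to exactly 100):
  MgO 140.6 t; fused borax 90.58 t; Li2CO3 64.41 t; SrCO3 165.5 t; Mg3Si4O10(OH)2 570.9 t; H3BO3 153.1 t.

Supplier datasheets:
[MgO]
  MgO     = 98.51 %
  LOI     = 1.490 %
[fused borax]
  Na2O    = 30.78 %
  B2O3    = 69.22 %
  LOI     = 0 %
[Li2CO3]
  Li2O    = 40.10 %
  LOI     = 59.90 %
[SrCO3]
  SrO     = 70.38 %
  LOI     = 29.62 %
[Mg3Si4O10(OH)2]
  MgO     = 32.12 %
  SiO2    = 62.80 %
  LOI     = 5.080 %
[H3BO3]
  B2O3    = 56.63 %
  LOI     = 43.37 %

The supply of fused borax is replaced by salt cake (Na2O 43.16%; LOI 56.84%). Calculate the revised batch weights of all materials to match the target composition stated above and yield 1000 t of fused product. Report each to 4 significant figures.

The whole derivation carries full float precision end to end — mid-chain values appear rounded to four significant figures in the printout; every reported number is rounded once only. The derived quantities, including yield, ignition loss, the six compositions, glass mass, totals, are carried from the batch weights for 1000 t of glass in full precision, as they appear in either problem or answer.
Per-oxide target masses for 1000 t fused product:
  Li2O: 2.583% × 1000 = 25.83 t
  MgO: 32.19% × 1000 = 321.9 t
  SiO2: 35.85% × 1000 = 358.5 t
  Na2O: 2.788% × 1000 = 27.88 t
  SrO: 11.65% × 1000 = 116.5 t
  B2O3: 14.94% × 1000 = 149.4 t
Verifying the oxide balance with the batch weights as given, relative to the basis at hand (oxide sums agree with the targets modulo rounding of the values):
  Li2O: 64.41·0.4010 = 25.83 t (target 25.83 t)
  MgO: 140.6·0.9851 + 570.9·0.3212 = 321.9 t (target 321.9 t)
  SiO2: 570.9·0.6280 = 358.5 t (target 358.5 t)
  Na2O: 64.60·0.4316 = 27.88 t (target 27.88 t)
  SrO: 165.5·0.7038 = 116.5 t (target 116.5 t)
  B2O3: 263.8·0.5663 = 149.4 t (target 149.4 t)
Glass mass check: total batch − LOI = 1000 t (per-oxide target masses sum to 1000 t; with the basis standing at 1000 t — deltas are rounding alone).
Batch total: Σ batch = 1270 t; Σ batch·LOI gives LOI loss = 269.8 t; yield = glass ÷ total batch = 78.75%.

Revised batch per 1000 t fused product:
  MgO: 140.6 t
  salt cake: 64.60 t
  Li2CO3: 64.41 t
  SrCO3: 165.5 t
  Mg3Si4O10(OH)2: 570.9 t
  H3BO3: 263.8 t
Total batch = 1270 t; LOI loss = 269.8 t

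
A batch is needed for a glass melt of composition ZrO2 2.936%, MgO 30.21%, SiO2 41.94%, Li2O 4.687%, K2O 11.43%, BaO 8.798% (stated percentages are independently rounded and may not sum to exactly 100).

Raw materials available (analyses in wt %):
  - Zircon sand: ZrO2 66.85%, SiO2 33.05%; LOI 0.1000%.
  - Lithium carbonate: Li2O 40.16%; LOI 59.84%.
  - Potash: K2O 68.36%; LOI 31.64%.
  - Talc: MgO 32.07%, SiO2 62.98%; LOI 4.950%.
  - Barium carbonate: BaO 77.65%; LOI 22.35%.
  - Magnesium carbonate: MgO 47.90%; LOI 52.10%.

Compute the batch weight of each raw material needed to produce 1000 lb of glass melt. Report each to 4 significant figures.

Rounding to four significant figures applies to each working value as printed; every computation runs at exact precision all the way through; each reported value is rounded only once. Derived quantities are recomputed from the weighed amounts on 1000 lb of glass in exact precision (the six compositions, net glass mass, the yield, totals, LOI) exactly as printed in either problem or answer.
Oxide-by-oxide targets in 1000 lb glass melt:
  ZrO2: 2.936% × 1000 = 29.36 lb
  MgO: 30.21% × 1000 = 302.1 lb
  SiO2: 41.94% × 1000 = 419.4 lb
  Li2O: 4.687% × 1000 = 46.87 lb
  K2O: 11.43% × 1000 = 114.3 lb
  BaO: 8.798% × 1000 = 87.98 lb
Per-oxide balance check working from each reported weight, on the stated basis (sums match the target masses up to rounding of the answer):
  ZrO2: 43.92·0.6685 = 29.36 lb (target 29.36 lb)
  MgO: 642.9·0.3207 + 200.3·0.4790 = 302.1 lb (target 302.1 lb)
  SiO2: 43.92·0.3305 + 642.9·0.6298 = 419.4 lb (target 419.4 lb)
  Li2O: 116.7·0.4016 = 46.87 lb (target 46.87 lb)
  K2O: 167.2·0.6836 = 114.3 lb (target 114.3 lb)
  BaO: 113.3·0.7765 = 87.98 lb (target 87.98 lb)
Auditing the glass mass value: batch total minus LOI = 1000 lb (summing oxide targets gives 1000 lb; stated basis 1000 lb — differing by rounding only).
Batch total: Σ batch = 1284 lb; LOI removed, Σ of batch·LOI: 284.3 lb; yield = glass ÷ total batch = 77.87%.

Batch per 1000 lb glass melt:
  Zircon sand: 43.92 lb
  Lithium carbonate: 116.7 lb
  Potash: 167.2 lb
  Talc: 642.9 lb
  Barium carbonate: 113.3 lb
  Magnesium carbonate: 200.3 lb
Total batch = 1284 lb; LOI loss = 284.3 lb; yield = 77.87%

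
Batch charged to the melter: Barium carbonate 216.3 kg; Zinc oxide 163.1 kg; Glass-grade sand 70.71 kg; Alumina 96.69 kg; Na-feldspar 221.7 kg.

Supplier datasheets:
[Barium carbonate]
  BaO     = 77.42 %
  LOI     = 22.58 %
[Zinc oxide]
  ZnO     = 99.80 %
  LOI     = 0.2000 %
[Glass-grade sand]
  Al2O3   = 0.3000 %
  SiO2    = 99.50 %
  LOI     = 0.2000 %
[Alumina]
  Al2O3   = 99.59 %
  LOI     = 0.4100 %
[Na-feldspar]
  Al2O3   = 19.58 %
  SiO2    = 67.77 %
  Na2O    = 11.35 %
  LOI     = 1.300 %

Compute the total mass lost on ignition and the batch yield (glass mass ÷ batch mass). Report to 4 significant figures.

LOI loss = 52.59 kg; glass = 715.9 kg; yield = 93.16%

The intermediate values are displayed rounded off to 4 significant figures as written; every computation keeps full precision from first step to last; every reported number takes a single rounding — the derived quantities are re-derived at full precision (totals, five oxide percentages, ignition loss, yield, net glass mass) from the batch weights for 715.9 kg of glass as they appear in the question or the answer.
LOI of each material in turn:
  Barium carbonate: 216.3 × 0.2258 = 48.84 kg
  Zinc oxide: 163.1 × 0.002000 = 0.3262 kg
  Glass-grade sand: 70.71 × 0.002000 = 0.1414 kg
  Alumina: 96.69 × 0.004100 = 0.3964 kg
  Na-feldspar: 221.7 × 0.01300 = 2.882 kg
Total LOI = 52.59 kg
Glass = batch − LOI = 768.5 − 52.59 = 715.9 kg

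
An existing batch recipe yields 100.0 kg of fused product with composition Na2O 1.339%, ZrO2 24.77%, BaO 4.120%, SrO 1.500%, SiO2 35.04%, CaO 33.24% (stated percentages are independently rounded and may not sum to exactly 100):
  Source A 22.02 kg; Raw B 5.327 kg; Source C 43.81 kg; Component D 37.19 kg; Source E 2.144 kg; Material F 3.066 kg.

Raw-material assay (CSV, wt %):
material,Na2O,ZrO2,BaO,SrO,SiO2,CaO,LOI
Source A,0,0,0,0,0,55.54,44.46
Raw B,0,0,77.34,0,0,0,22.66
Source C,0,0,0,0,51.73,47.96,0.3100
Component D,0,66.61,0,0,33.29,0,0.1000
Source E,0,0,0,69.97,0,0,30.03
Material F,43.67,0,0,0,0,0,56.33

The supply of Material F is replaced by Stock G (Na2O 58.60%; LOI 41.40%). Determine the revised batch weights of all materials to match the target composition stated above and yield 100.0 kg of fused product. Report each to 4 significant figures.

The whole derivation runs at full precision from first step to last. Mid-chain values are shown with 4-significant-figure rounding across the worked steps; each reported figure is rounded only once; derived quantities, which include the six compositions, ignition loss, the totals, net glass mass, yield, are carried in exact precision, as quoted within the problem or the answer, using the weight values at 100.0 kg of glass.
Target masses of each oxide per 100.0 kg fused product:
  Na2O: 1.339% × 100.0 = 1.339 kg
  ZrO2: 24.77% × 100.0 = 24.77 kg
  BaO: 4.120% × 100.0 = 4.120 kg
  SrO: 1.500% × 100.0 = 1.500 kg
  SiO2: 35.04% × 100.0 = 35.04 kg
  CaO: 33.24% × 100.0 = 33.24 kg
Per-oxide balance check per the reported batch figures, for the quoted basis mass (target by target, the sums agree exact up to rounding of places):
  Na2O: 2.285·0.5860 = 1.339 kg (target 1.339 kg)
  ZrO2: 37.19·0.6661 = 24.77 kg (target 24.77 kg)
  BaO: 5.327·0.7734 = 4.120 kg (target 4.120 kg)
  SrO: 2.144·0.6997 = 1.500 kg (target 1.500 kg)
  SiO2: 43.81·0.5173 + 37.19·0.3329 = 35.04 kg (target 35.04 kg)
  CaO: 22.02·0.5554 + 43.81·0.4796 = 33.24 kg (target 33.24 kg)
Glass-mass bookkeeping: total batch − LOI = 100.0 kg (the Σ of target masses is 100.0 kg; the stated basis being 100.0 kg — deltas are rounding alone).
Batch total: Σ batch = 112.8 kg; ignition loss, Σ(batch × LOI) = 12.76 kg; glass ÷ batch gives a yield of 88.69%.

Revised batch per 100.0 kg fused product:
  Source A: 22.02 kg
  Raw B: 5.327 kg
  Source C: 43.81 kg
  Component D: 37.19 kg
  Source E: 2.144 kg
  Stock G: 2.285 kg
Total batch = 112.8 kg; LOI loss = 12.76 kg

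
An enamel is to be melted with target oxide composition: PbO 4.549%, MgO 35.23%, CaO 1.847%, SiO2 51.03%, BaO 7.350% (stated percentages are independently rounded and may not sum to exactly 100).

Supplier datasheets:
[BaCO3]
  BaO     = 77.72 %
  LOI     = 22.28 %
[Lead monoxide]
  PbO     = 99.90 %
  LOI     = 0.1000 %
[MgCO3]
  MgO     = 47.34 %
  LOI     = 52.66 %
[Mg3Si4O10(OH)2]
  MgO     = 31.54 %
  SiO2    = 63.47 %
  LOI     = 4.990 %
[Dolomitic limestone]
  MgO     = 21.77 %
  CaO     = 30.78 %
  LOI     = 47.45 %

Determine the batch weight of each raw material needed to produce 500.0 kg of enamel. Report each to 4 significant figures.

All internal work holds full float precision at every stage — working values are printed rounded off to 4 significant figures as written — every reported figure sees exactly one rounding; the derived quantities (yield, ignition loss, glass mass, five oxide percentages, the totals) are rebuilt at exact precision from the batch weights per 500.0 kg of glass as they appear in either problem or answer.
Oxide mass targets, per 500.0 kg enamel:
  PbO: 4.549% × 500.0 = 22.74 kg
  MgO: 35.23% × 500.0 = 176.2 kg
  CaO: 1.847% × 500.0 = 9.235 kg
  SiO2: 51.03% × 500.0 = 255.2 kg
  BaO: 7.350% × 500.0 = 36.75 kg
Oxide-by-oxide audit per the reported batch figures, versus the basis set out (sums match the target masses modulo rounding of the values):
  PbO: 22.77·0.9990 = 22.75 kg (target 22.74 kg)
  MgO: 90.47·0.4734 + 402.0·0.3154 + 30.00·0.2177 = 176.2 kg (target 176.2 kg)
  CaO: 30.00·0.3078 = 9.234 kg (target 9.235 kg)
  SiO2: 402.0·0.6347 = 255.1 kg (target 255.2 kg)
  BaO: 47.29·0.7772 = 36.75 kg (target 36.75 kg)
The glass-mass cross-check: batch total minus LOI = 500.0 kg (the Σ of target masses is 500.0 kg; basis as stated: 500.0 kg — rounding explains the deltas).
Batch total: Σ batch = 592.5 kg; Σ batch·LOI gives LOI loss = 92.50 kg; yield, glass over the total, = 84.39%.

Batch per 500.0 kg enamel:
  BaCO3: 47.29 kg
  Lead monoxide: 22.77 kg
  MgCO3: 90.47 kg
  Mg3Si4O10(OH)2: 402.0 kg
  Dolomitic limestone: 30.00 kg
Total batch = 592.5 kg; LOI loss = 92.50 kg; yield = 84.39%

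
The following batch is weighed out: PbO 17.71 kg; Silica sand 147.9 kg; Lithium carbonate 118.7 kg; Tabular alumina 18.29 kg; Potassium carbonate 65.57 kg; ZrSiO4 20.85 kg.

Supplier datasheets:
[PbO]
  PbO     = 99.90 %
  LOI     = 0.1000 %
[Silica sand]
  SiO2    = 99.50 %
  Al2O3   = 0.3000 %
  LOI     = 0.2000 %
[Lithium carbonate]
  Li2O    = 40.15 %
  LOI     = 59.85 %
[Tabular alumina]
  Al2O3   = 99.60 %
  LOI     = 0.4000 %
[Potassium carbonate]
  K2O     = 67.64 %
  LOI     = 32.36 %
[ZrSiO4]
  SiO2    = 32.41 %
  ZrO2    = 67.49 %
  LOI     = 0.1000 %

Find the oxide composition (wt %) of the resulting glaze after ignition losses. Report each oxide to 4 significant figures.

Glass mass = 296.4 kg (batch 389.0 − LOI 92.67).
Composition: SiO2 51.94%, K2O 14.97%, Li2O 16.08%, ZrO2 4.748%, PbO 5.970%, Al2O3 6.297%

Values along the way are displayed, rounded to 4 significant digits, alongside each step. All arithmetic carries exact precision in every operation; a single rounding completes every reported figure. All derived quantities, which include six oxide percentages, LOI, net glass mass, the totals, the yield, are re-derived at full precision, exactly as shown in question or answer, starting from the weights for 296.4 kg of glass.
Oxide masses out of the charge:
  SiO2: 147.9·0.9950 + 20.85·0.3241 = 153.9 kg
  K2O: 65.57·0.6764 = 44.35 kg
  Li2O: 118.7·0.4015 = 47.66 kg
  ZrO2: 20.85·0.6749 = 14.07 kg
  PbO: 17.71·0.9990 = 17.69 kg
  Al2O3: 147.9·0.003000 + 18.29·0.9960 = 18.66 kg
LOI: 17.71·0.001000 + 147.9·0.002000 + 118.7·0.5985 + 18.29·0.004000 + 65.57·0.3236 + 20.85·0.001000 = 92.67 kg
batch − LOI leaves glass = 389.0 − 92.67 = 296.4 kg (equal to the oxide-mass sum)
wt % = oxide mass / glass mass × 100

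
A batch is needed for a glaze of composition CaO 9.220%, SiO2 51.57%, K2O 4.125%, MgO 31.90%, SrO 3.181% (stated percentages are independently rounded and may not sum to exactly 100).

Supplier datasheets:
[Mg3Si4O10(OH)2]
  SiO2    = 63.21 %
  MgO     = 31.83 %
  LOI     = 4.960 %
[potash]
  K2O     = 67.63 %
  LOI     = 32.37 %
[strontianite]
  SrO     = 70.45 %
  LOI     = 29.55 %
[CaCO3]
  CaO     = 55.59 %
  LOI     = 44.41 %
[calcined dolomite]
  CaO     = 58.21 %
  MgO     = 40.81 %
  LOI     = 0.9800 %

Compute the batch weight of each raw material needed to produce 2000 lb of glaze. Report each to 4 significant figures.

Batch per 2000 lb glaze:
  Mg3Si4O10(OH)2: 1632 lb
  potash: 122.0 lb
  strontianite: 90.31 lb
  CaCO3: 27.33 lb
  calcined dolomite: 290.7 lb
Total batch = 2162 lb; LOI loss = 162.1 lb; yield = 92.50%

Values along the way appear (rounded to 4 significant figures) in the working. All arithmetic holds full precision in every operation; a single rounding finalizes each reported result. All derived quantities, including LOI, glass mass, the yield, the five compositions, the totals, are computed from the weighed amounts for 2000 lb of glass in exact precision exactly as printed in problem or answer.
Oxide mass targets, per 2000 lb glaze:
  CaO: 9.220% × 2000 = 184.4 lb
  SiO2: 51.57% × 2000 = 1031 lb
  K2O: 4.125% × 2000 = 82.50 lb
  MgO: 31.90% × 2000 = 638.0 lb
  SrO: 3.181% × 2000 = 63.62 lb
A balance pass over the oxides, on the weights just shown, relative to the basis at hand (sums match the target masses net of answer rounding effects):
  CaO: 27.33·0.5559 + 290.7·0.5821 = 184.4 lb (target 184.4 lb)
  SiO2: 1632·0.6321 = 1032 lb (target 1031 lb)
  K2O: 122.0·0.6763 = 82.51 lb (target 82.50 lb)
  MgO: 1632·0.3183 + 290.7·0.4081 = 638.1 lb (target 638.0 lb)
  SrO: 90.31·0.7045 = 63.62 lb (target 63.62 lb)
The glass-mass cross-check: net batch after ignition = 2000 lb (per-oxide target masses sum to 2000 lb; with the basis standing at 2000 lb — differing by rounding only).
Batch grand total — Σ batch = 2162 lb; LOI loss = Σ batch·LOI = 162.1 lb; glass ÷ batch gives a yield of 92.50%.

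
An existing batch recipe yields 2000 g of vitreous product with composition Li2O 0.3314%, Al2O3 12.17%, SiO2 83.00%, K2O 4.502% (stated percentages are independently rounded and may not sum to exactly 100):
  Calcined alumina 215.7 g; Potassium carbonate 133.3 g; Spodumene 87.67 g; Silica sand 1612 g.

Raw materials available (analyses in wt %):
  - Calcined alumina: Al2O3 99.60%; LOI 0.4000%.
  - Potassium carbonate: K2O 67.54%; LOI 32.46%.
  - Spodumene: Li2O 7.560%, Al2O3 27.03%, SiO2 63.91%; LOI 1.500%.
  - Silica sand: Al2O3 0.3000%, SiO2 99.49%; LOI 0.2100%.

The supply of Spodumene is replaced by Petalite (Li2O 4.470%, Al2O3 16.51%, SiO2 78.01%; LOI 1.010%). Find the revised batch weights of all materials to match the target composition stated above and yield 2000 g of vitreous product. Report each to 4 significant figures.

Revised batch per 2000 g vitreous product:
  Calcined alumina: 215.1 g
  Potassium carbonate: 133.3 g
  Petalite: 148.3 g
  Silica sand: 1552 g
Total batch = 2049 g; LOI loss = 48.89 g

Each numeric step holds exact precision from start to finish — working values appear, rounded to 4 significant digits, between the steps — every reported value is rounded a single time. Derived quantities (the totals, net glass mass, four oxide percentages, yield, ignition loss) are recomputed from the weighed amounts per 2000 g of glass at full float precision as set out in either problem or answer.
Oxide mass targets, per 2000 g vitreous product:
  Li2O: 0.3314% × 2000 = 6.628 g
  Al2O3: 12.17% × 2000 = 243.4 g
  SiO2: 83.00% × 2000 = 1660 g
  K2O: 4.502% × 2000 = 90.04 g
Oxide-by-oxide audit on the weights just shown, versus the basis set out (sums match the target masses once rounding is allowed for):
  Li2O: 148.3·0.04470 = 6.629 g (target 6.628 g)
  Al2O3: 215.1·0.9960 + 148.3·0.1651 + 1552·0.003000 = 243.4 g (target 243.4 g)
  SiO2: 148.3·0.7801 + 1552·0.9949 = 1660 g (target 1660 g)
  K2O: 133.3·0.6754 = 90.03 g (target 90.04 g)
Mass balance on the glass: Σ batch − LOI loss = 2000 g (the Σ of target masses is 2000 g; basis as stated: 2000 g — gaps are rounding artifacts).
Adding the batch up: Σ batch = 2049 g; ignition loss, Σ(batch × LOI) = 48.89 g; glass ÷ batch gives a yield of 97.61%.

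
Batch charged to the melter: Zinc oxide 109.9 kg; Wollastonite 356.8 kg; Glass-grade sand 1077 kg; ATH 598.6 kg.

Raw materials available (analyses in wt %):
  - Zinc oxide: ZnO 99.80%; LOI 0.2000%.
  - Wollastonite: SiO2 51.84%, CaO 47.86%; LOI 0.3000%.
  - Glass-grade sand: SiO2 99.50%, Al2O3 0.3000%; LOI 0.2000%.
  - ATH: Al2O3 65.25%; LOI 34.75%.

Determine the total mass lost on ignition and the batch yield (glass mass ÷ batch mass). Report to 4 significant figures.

LOI loss = 211.5 kg; glass = 1931 kg; yield = 90.13%

The intermediate values appear, with 4-significant-digit rounding, alongside each step. The whole derivation maintains full float precision from start to finish. A single rounding completes every reported result; the derived quantities are recomputed starting from the weights per 1931 kg of glass at exact precision (the totals, the yield, ignition loss, glass mass, four oxide percentages) as quoted within either problem or answer.
Material-by-material LOI:
  Zinc oxide: 109.9 × 0.002000 = 0.2198 kg
  Wollastonite: 356.8 × 0.003000 = 1.070 kg
  Glass-grade sand: 1077 × 0.002000 = 2.154 kg
  ATH: 598.6 × 0.3475 = 208.0 kg
Total LOI = 211.5 kg
Glass = batch − LOI = 2142 − 211.5 = 1931 kg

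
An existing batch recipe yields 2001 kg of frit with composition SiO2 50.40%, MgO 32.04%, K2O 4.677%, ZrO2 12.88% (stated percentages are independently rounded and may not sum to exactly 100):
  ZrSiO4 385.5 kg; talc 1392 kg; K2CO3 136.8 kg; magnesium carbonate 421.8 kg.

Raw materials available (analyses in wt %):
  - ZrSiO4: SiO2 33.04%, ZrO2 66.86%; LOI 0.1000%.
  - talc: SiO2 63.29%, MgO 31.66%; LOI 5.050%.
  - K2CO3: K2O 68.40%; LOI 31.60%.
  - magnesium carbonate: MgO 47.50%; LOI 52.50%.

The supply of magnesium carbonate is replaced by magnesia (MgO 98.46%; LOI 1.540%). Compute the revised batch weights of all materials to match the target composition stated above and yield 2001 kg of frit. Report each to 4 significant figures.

Revised batch per 2001 kg frit:
  ZrSiO4: 385.5 kg
  talc: 1392 kg
  K2CO3: 136.8 kg
  magnesia: 203.5 kg
Total batch = 2118 kg; LOI loss = 117.0 kg

Working values are shown, rounded to four significant figures, between the steps. The working math keeps full float precision all the way through; a single rounding completes each reported value. The derived quantities, which include glass mass, LOI, the four compositions, yield, the totals, are recomputed at exact precision, as set out in question or answer, starting from the weights on 2001 kg of glass.
Target oxide masses per 2001 kg frit:
  SiO2: 50.40% × 2001 = 1009 kg
  MgO: 32.04% × 2001 = 641.1 kg
  K2O: 4.677% × 2001 = 93.59 kg
  ZrO2: 12.88% × 2001 = 257.7 kg
Sums-versus-targets review working from each reported weight, for the quoted basis mass (summed amounts equal target values within answer rounding):
  SiO2: 385.5·0.3304 + 1392·0.6329 = 1008 kg (target 1009 kg)
  MgO: 1392·0.3166 + 203.5·0.9846 = 641.1 kg (target 641.1 kg)
  K2O: 136.8·0.6840 = 93.57 kg (target 93.59 kg)
  ZrO2: 385.5·0.6686 = 257.7 kg (target 257.7 kg)
The glass-mass cross-check: batch total minus LOI = 2001 kg (the Σ of target masses is 2001 kg; versus the stated basis of 2001 kg — rounding explains the deltas).
Batch grand total — Σ batch = 2118 kg; loss to ignition Σ batch·LOI = 117.0 kg; as yield: glass ÷ batch → 94.47%.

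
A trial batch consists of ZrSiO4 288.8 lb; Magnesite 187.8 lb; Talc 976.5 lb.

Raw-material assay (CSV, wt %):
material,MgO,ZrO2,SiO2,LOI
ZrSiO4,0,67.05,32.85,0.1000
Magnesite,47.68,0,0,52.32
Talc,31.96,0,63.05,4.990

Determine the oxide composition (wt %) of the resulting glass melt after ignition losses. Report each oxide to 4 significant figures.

All internal work carries full float precision from start to finish; intermediates are displayed rounded to four significant figures in the printout — every reported result receives exactly one rounding — the derived quantities are carried from the weighed amounts per 1306 lb of glass in exact precision (glass mass, LOI, the yield, the three compositions, totals) as they appear in the problem or the answer.
Delivered oxide masses:
  MgO: 187.8·0.4768 + 976.5·0.3196 = 401.6 lb
  ZrO2: 288.8·0.6705 = 193.6 lb
  SiO2: 288.8·0.3285 + 976.5·0.6305 = 710.6 lb
LOI: 288.8·0.001000 + 187.8·0.5232 + 976.5·0.04990 = 147.3 lb
batch − LOI leaves glass = 1453 − 147.3 = 1306 lb (equal to the oxide-mass sum)
percent share: oxide ÷ glass, ×100

Glass mass = 1306 lb (batch 1453 − LOI 147.3).
Composition: MgO 30.76%, ZrO2 14.83%, SiO2 54.41%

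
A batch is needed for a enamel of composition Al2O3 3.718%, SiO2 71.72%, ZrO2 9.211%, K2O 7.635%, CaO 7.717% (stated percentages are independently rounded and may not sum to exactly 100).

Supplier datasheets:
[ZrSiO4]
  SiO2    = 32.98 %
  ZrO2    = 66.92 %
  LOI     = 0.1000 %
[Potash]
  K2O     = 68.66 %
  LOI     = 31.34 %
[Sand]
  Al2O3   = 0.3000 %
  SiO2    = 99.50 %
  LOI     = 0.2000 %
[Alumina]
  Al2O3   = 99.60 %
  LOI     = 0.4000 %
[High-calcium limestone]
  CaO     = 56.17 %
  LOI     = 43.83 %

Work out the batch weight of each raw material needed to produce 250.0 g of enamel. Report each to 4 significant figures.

Batch per 250.0 g enamel:
  ZrSiO4: 34.41 g
  Potash: 27.80 g
  Sand: 168.8 g
  Alumina: 8.824 g
  High-calcium limestone: 34.35 g
Total batch = 274.2 g; LOI loss = 24.18 g; yield = 91.18%

In-progress results are shown, rounded to four significant digits, in the working. The working math runs at full float precision through every step. Every reported number includes exactly one rounding. All derived quantities, including glass mass, ignition loss, yield, totals, five oxide percentages, are computed starting from the weights for 250.0 g of glass in full float precision, precisely as stated by problem or answer.
Oxide mass targets, per 250.0 g enamel:
  Al2O3: 3.718% × 250.0 = 9.295 g
  SiO2: 71.72% × 250.0 = 179.3 g
  ZrO2: 9.211% × 250.0 = 23.03 g
  K2O: 7.635% × 250.0 = 19.09 g
  CaO: 7.717% × 250.0 = 19.29 g
Oxide-by-oxide audit working from each reported weight, versus the basis set out (sums match the target masses modulo rounding of the values):
  Al2O3: 168.8·0.003000 + 8.824·0.9960 = 9.295 g (target 9.295 g)
  SiO2: 34.41·0.3298 + 168.8·0.9950 = 179.3 g (target 179.3 g)
  ZrO2: 34.41·0.6692 = 23.03 g (target 23.03 g)
  K2O: 27.80·0.6866 = 19.09 g (target 19.09 g)
  CaO: 34.35·0.5617 = 19.29 g (target 19.29 g)
Glass-mass closure: batch Σ − ignition loss = 250.0 g (per-oxide target masses sum to 250.0 g; with the basis standing at 250.0 g — a pure rounding effect).
Whole-batch sum: Σ batch = 274.2 g; Σ batch·LOI gives LOI loss = 24.18 g; yield, glass over the total, = 91.18%.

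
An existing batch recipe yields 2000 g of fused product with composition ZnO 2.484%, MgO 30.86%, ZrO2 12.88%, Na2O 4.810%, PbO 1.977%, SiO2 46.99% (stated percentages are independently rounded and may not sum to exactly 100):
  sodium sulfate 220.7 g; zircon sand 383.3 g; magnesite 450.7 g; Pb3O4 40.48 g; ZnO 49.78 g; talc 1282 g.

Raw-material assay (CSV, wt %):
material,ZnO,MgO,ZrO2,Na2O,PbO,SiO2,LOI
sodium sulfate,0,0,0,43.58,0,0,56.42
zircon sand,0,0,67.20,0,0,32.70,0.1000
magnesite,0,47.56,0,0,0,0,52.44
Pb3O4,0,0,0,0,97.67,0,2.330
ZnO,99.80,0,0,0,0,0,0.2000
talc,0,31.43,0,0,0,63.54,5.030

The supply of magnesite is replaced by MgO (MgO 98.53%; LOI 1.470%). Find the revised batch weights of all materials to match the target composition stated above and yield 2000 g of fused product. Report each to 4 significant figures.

All internal work carries full float precision through the solve. Working values are shown, rounded to four significant digits, between the steps. Each reported result includes exactly one rounding — the derived quantities (yield, ignition loss, six oxide percentages, net glass mass, the totals) are computed from the batch weights at 2000 g of glass at full float precision, as they appear in the problem or answer text.
The oxide mass targets at 2000 g fused product:
  ZnO: 2.484% × 2000 = 49.68 g
  MgO: 30.86% × 2000 = 617.2 g
  ZrO2: 12.88% × 2000 = 257.6 g
  Na2O: 4.810% × 2000 = 96.20 g
  PbO: 1.977% × 2000 = 39.54 g
  SiO2: 46.99% × 2000 = 939.8 g
A balance pass over the oxides, with the batch weights as given, per the basis as stated (each sum matches its target mass modulo rounding of the values):
  ZnO: 49.78·0.9980 = 49.68 g (target 49.68 g)
  MgO: 217.5·0.9853 + 1282·0.3143 = 617.2 g (target 617.2 g)
  ZrO2: 383.3·0.6720 = 257.6 g (target 257.6 g)
  Na2O: 220.7·0.4358 = 96.18 g (target 96.20 g)
  PbO: 40.48·0.9767 = 39.54 g (target 39.54 g)
  SiO2: 383.3·0.3270 + 1282·0.6354 = 939.9 g (target 939.8 g)
The glass-mass cross-check: whole batch net of LOI = 2000 g (per-oxide target masses sum to 2000 g; the stated basis being 2000 g — deltas are rounding alone).
Total batch = Σ batch = 2194 g; the LOI term Σ batch·LOI equals 193.6 g; yield = glass ÷ total batch = 91.17%.

Revised batch per 2000 g fused product:
  sodium sulfate: 220.7 g
  zircon sand: 383.3 g
  MgO: 217.5 g
  Pb3O4: 40.48 g
  ZnO: 49.78 g
  talc: 1282 g
Total batch = 2194 g; LOI loss = 193.6 g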